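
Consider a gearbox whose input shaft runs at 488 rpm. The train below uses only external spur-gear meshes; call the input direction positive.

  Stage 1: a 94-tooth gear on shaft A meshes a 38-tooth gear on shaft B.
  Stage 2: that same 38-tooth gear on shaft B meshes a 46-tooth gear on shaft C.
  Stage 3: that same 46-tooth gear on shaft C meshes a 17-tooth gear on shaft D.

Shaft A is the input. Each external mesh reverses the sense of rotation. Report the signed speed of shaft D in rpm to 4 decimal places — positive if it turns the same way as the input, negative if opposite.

Stage 1 [94T→38T]: ω = 488.0000×94/38 = 1207.1579 rpm, dir flips to −; running = −1207.1579
Stage 2 [38T→46T]: ω = 1207.1579×38/46 = 997.2174 rpm, dir flips to +; running = +997.2174
Stage 3 [46T→17T]: ω = 997.2174×46/17 = 2698.3529 rpm, dir flips to −; running = −2698.3529

-2698.3529 rpm (opposite to input, |ω| = 2698.3529 rpm)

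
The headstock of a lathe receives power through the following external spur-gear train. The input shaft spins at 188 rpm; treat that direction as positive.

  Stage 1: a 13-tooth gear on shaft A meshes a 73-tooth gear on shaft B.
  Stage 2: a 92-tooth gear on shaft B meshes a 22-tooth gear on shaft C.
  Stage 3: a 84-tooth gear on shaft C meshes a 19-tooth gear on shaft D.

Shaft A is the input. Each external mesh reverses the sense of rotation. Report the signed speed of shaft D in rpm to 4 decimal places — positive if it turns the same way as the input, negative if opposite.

-618.9694 rpm (opposite to input, |ω| = 618.9694 rpm)

Stage 1 [13T→73T]: ω = 188.0000×13/73 = 33.4795 rpm, dir flips to −; running = −33.4795
Stage 2 [92T→22T]: ω = 33.4795×92/22 = 140.0050 rpm, dir flips to +; running = +140.0050
Stage 3 [84T→19T]: ω = 140.0050×84/19 = 618.9694 rpm, dir flips to −; running = −618.9694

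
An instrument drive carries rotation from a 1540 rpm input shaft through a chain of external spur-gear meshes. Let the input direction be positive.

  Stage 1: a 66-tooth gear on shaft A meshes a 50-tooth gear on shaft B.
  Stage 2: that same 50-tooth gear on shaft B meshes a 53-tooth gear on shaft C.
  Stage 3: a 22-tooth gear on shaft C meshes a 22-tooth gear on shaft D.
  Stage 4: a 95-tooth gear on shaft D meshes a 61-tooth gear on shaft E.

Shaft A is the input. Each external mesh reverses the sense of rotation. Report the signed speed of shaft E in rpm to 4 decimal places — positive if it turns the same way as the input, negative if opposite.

+2986.6378 rpm (same as input, |ω| = 2986.6378 rpm)

Stage 1 [66T→50T]: ω = 1540.0000×66/50 = 2032.8000 rpm, dir flips to −; running = −2032.8000
Stage 2 [50T→53T]: ω = 2032.8000×50/53 = 1917.7358 rpm, dir flips to +; running = +1917.7358
Stage 3 [22T→22T]: ω = 1917.7358×22/22 = 1917.7358 rpm, dir flips to −; running = −1917.7358
Stage 4 [95T→61T]: ω = 1917.7358×95/61 = 2986.6378 rpm, dir flips to +; running = +2986.6378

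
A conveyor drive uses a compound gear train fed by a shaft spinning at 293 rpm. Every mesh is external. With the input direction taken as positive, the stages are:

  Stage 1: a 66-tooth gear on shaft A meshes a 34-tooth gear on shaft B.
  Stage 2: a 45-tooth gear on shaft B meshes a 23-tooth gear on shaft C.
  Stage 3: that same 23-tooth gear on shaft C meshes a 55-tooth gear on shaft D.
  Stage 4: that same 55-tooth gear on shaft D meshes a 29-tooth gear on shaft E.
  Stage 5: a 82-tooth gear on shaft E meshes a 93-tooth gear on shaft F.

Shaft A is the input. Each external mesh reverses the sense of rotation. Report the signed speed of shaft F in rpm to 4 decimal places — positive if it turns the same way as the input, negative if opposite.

Stage 1 [66T→34T]: ω = 293.0000×66/34 = 568.7647 rpm, dir flips to −; running = −568.7647
Stage 2 [45T→23T]: ω = 568.7647×45/23 = 1112.8005 rpm, dir flips to +; running = +1112.8005
Stage 3 [23T→55T]: ω = 1112.8005×23/55 = 465.3529 rpm, dir flips to −; running = −465.3529
Stage 4 [55T→29T]: ω = 465.3529×55/29 = 882.5659 rpm, dir flips to +; running = +882.5659
Stage 5 [82T→93T]: ω = 882.5659×82/93 = 778.1764 rpm, dir flips to −; running = −778.1764

-778.1764 rpm (opposite to input, |ω| = 778.1764 rpm)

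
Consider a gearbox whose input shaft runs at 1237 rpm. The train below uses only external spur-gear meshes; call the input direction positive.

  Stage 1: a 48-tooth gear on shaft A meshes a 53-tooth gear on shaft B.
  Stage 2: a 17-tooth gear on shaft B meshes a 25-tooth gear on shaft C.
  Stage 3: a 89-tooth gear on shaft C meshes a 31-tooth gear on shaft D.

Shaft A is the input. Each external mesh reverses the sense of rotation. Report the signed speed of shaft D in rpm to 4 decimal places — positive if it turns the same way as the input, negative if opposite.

-2187.1184 rpm (opposite to input, |ω| = 2187.1184 rpm)

Stage 1 [48T→53T]: ω = 1237.0000×48/53 = 1120.3019 rpm, dir flips to −; running = −1120.3019
Stage 2 [17T→25T]: ω = 1120.3019×17/25 = 761.8053 rpm, dir flips to +; running = +761.8053
Stage 3 [89T→31T]: ω = 761.8053×89/31 = 2187.1184 rpm, dir flips to −; running = −2187.1184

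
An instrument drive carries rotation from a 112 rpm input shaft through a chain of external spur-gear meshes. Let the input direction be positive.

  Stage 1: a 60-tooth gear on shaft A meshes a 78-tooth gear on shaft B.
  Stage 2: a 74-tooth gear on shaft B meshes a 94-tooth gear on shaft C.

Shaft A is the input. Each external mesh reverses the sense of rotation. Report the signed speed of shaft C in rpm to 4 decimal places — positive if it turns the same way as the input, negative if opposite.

+67.8232 rpm (same as input, |ω| = 67.8232 rpm)

Stage 1 [60T→78T]: ω = 112.0000×60/78 = 86.1538 rpm, dir flips to −; running = −86.1538
Stage 2 [74T→94T]: ω = 86.1538×74/94 = 67.8232 rpm, dir flips to +; running = +67.8232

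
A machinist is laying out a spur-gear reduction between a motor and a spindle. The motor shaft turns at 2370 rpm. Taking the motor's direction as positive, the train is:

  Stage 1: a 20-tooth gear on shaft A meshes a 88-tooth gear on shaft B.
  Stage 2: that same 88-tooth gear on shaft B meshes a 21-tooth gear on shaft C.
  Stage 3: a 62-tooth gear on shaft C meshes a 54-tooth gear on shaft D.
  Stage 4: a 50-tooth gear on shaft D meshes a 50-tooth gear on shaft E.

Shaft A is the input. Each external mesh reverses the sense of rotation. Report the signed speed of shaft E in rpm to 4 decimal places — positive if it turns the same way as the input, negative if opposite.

+2591.5344 rpm (same as input, |ω| = 2591.5344 rpm)

Stage 1 [20T→88T]: ω = 2370.0000×20/88 = 538.6364 rpm, dir flips to −; running = −538.6364
Stage 2 [88T→21T]: ω = 538.6364×88/21 = 2257.1429 rpm, dir flips to +; running = +2257.1429
Stage 3 [62T→54T]: ω = 2257.1429×62/54 = 2591.5344 rpm, dir flips to −; running = −2591.5344
Stage 4 [50T→50T]: ω = 2591.5344×50/50 = 2591.5344 rpm, dir flips to +; running = +2591.5344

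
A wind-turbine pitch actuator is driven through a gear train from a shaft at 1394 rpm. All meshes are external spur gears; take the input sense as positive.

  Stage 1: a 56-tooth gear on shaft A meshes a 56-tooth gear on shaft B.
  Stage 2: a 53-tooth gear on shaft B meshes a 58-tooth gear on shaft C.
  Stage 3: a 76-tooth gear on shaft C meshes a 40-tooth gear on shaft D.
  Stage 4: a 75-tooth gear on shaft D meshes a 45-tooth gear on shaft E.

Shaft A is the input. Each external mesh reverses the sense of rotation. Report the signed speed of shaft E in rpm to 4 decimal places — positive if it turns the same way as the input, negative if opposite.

+4033.7874 rpm (same as input, |ω| = 4033.7874 rpm)

Stage 1 [56T→56T]: ω = 1394.0000×56/56 = 1394.0000 rpm, dir flips to −; running = −1394.0000
Stage 2 [53T→58T]: ω = 1394.0000×53/58 = 1273.8276 rpm, dir flips to +; running = +1273.8276
Stage 3 [76T→40T]: ω = 1273.8276×76/40 = 2420.2724 rpm, dir flips to −; running = −2420.2724
Stage 4 [75T→45T]: ω = 2420.2724×75/45 = 4033.7874 rpm, dir flips to +; running = +4033.7874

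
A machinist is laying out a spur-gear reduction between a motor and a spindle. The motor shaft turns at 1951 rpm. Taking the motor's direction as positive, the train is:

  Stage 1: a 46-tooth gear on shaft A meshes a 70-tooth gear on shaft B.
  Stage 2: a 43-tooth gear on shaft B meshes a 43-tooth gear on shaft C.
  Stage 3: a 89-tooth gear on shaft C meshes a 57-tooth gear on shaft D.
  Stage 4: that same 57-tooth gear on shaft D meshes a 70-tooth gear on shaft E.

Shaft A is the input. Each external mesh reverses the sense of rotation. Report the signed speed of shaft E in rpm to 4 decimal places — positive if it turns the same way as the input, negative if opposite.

Stage 1 [46T→70T]: ω = 1951.0000×46/70 = 1282.0857 rpm, dir flips to −; running = −1282.0857
Stage 2 [43T→43T]: ω = 1282.0857×43/43 = 1282.0857 rpm, dir flips to +; running = +1282.0857
Stage 3 [89T→57T]: ω = 1282.0857×89/57 = 2001.8531 rpm, dir flips to −; running = −2001.8531
Stage 4 [57T→70T]: ω = 2001.8531×57/70 = 1630.0804 rpm, dir flips to +; running = +1630.0804

+1630.0804 rpm (same as input, |ω| = 1630.0804 rpm)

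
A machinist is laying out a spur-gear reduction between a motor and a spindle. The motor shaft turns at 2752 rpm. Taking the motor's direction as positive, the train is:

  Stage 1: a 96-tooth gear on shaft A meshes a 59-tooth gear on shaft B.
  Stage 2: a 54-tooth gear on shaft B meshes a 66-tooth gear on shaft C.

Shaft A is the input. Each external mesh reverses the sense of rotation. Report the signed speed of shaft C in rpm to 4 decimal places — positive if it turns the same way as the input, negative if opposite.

Stage 1 [96T→59T]: ω = 2752.0000×96/59 = 4477.8305 rpm, dir flips to −; running = −4477.8305
Stage 2 [54T→66T]: ω = 4477.8305×54/66 = 3663.6795 rpm, dir flips to +; running = +3663.6795

+3663.6795 rpm (same as input, |ω| = 3663.6795 rpm)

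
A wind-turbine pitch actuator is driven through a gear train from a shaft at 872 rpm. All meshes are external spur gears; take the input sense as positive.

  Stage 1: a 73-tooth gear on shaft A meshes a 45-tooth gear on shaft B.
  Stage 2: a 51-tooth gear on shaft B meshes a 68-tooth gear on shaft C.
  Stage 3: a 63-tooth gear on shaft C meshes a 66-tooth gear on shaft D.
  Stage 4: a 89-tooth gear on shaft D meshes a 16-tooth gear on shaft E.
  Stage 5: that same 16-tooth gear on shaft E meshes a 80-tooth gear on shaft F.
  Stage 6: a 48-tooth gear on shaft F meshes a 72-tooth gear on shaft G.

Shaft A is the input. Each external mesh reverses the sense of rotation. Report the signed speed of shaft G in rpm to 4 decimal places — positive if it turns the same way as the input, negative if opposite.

+751.0926 rpm (same as input, |ω| = 751.0926 rpm)

Stage 1 [73T→45T]: ω = 872.0000×73/45 = 1414.5778 rpm, dir flips to −; running = −1414.5778
Stage 2 [51T→68T]: ω = 1414.5778×51/68 = 1060.9333 rpm, dir flips to +; running = +1060.9333
Stage 3 [63T→66T]: ω = 1060.9333×63/66 = 1012.7091 rpm, dir flips to −; running = −1012.7091
Stage 4 [89T→16T]: ω = 1012.7091×89/16 = 5633.1943 rpm, dir flips to +; running = +5633.1943
Stage 5 [16T→80T]: ω = 5633.1943×16/80 = 1126.6389 rpm, dir flips to −; running = −1126.6389
Stage 6 [48T→72T]: ω = 1126.6389×48/72 = 751.0926 rpm, dir flips to +; running = +751.0926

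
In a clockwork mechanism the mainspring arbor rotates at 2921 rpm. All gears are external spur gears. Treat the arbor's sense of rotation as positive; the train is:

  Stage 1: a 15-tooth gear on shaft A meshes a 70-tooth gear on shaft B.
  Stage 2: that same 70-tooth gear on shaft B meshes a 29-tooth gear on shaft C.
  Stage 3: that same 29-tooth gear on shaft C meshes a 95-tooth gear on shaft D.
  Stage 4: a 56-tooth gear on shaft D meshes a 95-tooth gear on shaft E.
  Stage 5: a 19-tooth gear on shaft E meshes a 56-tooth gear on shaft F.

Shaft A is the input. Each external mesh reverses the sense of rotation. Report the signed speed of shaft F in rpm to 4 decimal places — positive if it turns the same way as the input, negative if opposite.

-92.2421 rpm (opposite to input, |ω| = 92.2421 rpm)

Stage 1 [15T→70T]: ω = 2921.0000×15/70 = 625.9286 rpm, dir flips to −; running = −625.9286
Stage 2 [70T→29T]: ω = 625.9286×70/29 = 1510.8621 rpm, dir flips to +; running = +1510.8621
Stage 3 [29T→95T]: ω = 1510.8621×29/95 = 461.2105 rpm, dir flips to −; running = −461.2105
Stage 4 [56T→95T]: ω = 461.2105×56/95 = 271.8715 rpm, dir flips to +; running = +271.8715
Stage 5 [19T→56T]: ω = 271.8715×19/56 = 92.2421 rpm, dir flips to −; running = −92.2421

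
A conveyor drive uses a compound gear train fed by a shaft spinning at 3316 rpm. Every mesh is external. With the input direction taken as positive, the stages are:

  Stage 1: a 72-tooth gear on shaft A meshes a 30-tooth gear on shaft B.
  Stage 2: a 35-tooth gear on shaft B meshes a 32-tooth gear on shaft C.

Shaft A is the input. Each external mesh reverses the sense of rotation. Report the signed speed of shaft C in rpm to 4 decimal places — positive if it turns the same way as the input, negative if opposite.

Stage 1 [72T→30T]: ω = 3316.0000×72/30 = 7958.4000 rpm, dir flips to −; running = −7958.4000
Stage 2 [35T→32T]: ω = 7958.4000×35/32 = 8704.5000 rpm, dir flips to +; running = +8704.5000

+8704.5000 rpm (same as input, |ω| = 8704.5000 rpm)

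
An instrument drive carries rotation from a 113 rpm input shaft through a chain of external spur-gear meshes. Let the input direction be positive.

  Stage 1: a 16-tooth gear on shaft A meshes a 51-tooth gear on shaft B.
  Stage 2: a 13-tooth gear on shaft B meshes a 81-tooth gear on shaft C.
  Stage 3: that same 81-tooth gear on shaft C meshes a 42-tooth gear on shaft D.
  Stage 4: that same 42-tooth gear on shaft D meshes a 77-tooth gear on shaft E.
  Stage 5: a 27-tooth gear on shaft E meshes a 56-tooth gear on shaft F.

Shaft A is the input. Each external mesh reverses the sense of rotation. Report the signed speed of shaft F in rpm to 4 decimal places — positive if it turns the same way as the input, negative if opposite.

-2.8857 rpm (opposite to input, |ω| = 2.8857 rpm)

Stage 1 [16T→51T]: ω = 113.0000×16/51 = 35.4510 rpm, dir flips to −; running = −35.4510
Stage 2 [13T→81T]: ω = 35.4510×13/81 = 5.6897 rpm, dir flips to +; running = +5.6897
Stage 3 [81T→42T]: ω = 5.6897×81/42 = 10.9729 rpm, dir flips to −; running = −10.9729
Stage 4 [42T→77T]: ω = 10.9729×42/77 = 5.9852 rpm, dir flips to +; running = +5.9852
Stage 5 [27T→56T]: ω = 5.9852×27/56 = 2.8857 rpm, dir flips to −; running = −2.8857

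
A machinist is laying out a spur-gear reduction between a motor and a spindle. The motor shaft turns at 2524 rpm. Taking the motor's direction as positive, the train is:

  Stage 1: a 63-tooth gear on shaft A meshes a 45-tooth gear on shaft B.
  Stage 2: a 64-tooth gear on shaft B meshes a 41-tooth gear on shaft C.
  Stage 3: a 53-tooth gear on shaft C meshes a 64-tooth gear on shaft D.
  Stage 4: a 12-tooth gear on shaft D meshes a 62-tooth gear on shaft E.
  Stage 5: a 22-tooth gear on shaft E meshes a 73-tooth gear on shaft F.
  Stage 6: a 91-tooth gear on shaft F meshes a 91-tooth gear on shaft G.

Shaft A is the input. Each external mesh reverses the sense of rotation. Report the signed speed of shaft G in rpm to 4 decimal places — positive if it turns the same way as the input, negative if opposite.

Stage 1 [63T→45T]: ω = 2524.0000×63/45 = 3533.6000 rpm, dir flips to −; running = −3533.6000
Stage 2 [64T→41T]: ω = 3533.6000×64/41 = 5515.8634 rpm, dir flips to +; running = +5515.8634
Stage 3 [53T→64T]: ω = 5515.8634×53/64 = 4567.8244 rpm, dir flips to −; running = −4567.8244
Stage 4 [12T→62T]: ω = 4567.8244×12/62 = 884.0950 rpm, dir flips to +; running = +884.0950
Stage 5 [22T→73T]: ω = 884.0950×22/73 = 266.4396 rpm, dir flips to −; running = −266.4396
Stage 6 [91T→91T]: ω = 266.4396×91/91 = 266.4396 rpm, dir flips to +; running = +266.4396

+266.4396 rpm (same as input, |ω| = 266.4396 rpm)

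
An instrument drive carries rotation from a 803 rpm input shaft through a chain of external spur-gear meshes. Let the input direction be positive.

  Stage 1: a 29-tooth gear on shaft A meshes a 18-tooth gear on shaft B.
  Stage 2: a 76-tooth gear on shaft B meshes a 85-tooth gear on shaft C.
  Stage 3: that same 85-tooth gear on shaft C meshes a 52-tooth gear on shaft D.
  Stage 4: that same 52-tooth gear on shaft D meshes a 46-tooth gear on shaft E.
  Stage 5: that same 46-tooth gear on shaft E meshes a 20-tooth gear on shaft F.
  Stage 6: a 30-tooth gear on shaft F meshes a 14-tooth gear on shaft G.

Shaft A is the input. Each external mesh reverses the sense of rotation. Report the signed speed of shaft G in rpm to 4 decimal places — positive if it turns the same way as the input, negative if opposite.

+10534.5952 rpm (same as input, |ω| = 10534.5952 rpm)

Stage 1 [29T→18T]: ω = 803.0000×29/18 = 1293.7222 rpm, dir flips to −; running = −1293.7222
Stage 2 [76T→85T]: ω = 1293.7222×76/85 = 1156.7399 rpm, dir flips to +; running = +1156.7399
Stage 3 [85T→52T]: ω = 1156.7399×85/52 = 1890.8248 rpm, dir flips to −; running = −1890.8248
Stage 4 [52T→46T]: ω = 1890.8248×52/46 = 2137.4541 rpm, dir flips to +; running = +2137.4541
Stage 5 [46T→20T]: ω = 2137.4541×46/20 = 4916.1444 rpm, dir flips to −; running = −4916.1444
Stage 6 [30T→14T]: ω = 4916.1444×30/14 = 10534.5952 rpm, dir flips to +; running = +10534.5952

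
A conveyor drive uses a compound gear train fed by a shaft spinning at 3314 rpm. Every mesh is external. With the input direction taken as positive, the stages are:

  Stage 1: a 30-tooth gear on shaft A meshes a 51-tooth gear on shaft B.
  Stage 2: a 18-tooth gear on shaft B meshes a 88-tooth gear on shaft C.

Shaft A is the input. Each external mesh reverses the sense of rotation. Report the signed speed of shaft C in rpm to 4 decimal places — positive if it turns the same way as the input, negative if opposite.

Stage 1 [30T→51T]: ω = 3314.0000×30/51 = 1949.4118 rpm, dir flips to −; running = −1949.4118
Stage 2 [18T→88T]: ω = 1949.4118×18/88 = 398.7433 rpm, dir flips to +; running = +398.7433

+398.7433 rpm (same as input, |ω| = 398.7433 rpm)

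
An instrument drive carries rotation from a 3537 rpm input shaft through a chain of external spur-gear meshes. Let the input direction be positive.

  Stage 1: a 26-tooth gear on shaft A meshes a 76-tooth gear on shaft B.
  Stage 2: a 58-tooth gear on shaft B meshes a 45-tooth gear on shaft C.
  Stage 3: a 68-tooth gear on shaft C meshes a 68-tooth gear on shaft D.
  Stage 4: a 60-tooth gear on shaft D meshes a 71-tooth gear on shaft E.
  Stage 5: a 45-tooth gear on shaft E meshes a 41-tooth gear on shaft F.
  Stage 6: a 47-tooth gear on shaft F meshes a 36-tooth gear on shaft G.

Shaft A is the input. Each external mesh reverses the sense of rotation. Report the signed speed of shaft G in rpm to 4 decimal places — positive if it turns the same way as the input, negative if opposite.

Stage 1 [26T→76T]: ω = 3537.0000×26/76 = 1210.0263 rpm, dir flips to −; running = −1210.0263
Stage 2 [58T→45T]: ω = 1210.0263×58/45 = 1559.5895 rpm, dir flips to +; running = +1559.5895
Stage 3 [68T→68T]: ω = 1559.5895×68/68 = 1559.5895 rpm, dir flips to −; running = −1559.5895
Stage 4 [60T→71T]: ω = 1559.5895×60/71 = 1317.9629 rpm, dir flips to +; running = +1317.9629
Stage 5 [45T→41T]: ω = 1317.9629×45/41 = 1446.5447 rpm, dir flips to −; running = −1446.5447
Stage 6 [47T→36T]: ω = 1446.5447×47/36 = 1888.5445 rpm, dir flips to +; running = +1888.5445

+1888.5445 rpm (same as input, |ω| = 1888.5445 rpm)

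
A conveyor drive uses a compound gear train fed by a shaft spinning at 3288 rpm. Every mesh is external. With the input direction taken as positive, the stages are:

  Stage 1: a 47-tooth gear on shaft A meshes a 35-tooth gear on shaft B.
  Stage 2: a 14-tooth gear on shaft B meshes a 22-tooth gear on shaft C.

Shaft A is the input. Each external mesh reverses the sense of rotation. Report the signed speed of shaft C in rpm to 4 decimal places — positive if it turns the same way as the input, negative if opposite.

+2809.7455 rpm (same as input, |ω| = 2809.7455 rpm)

Stage 1 [47T→35T]: ω = 3288.0000×47/35 = 4415.3143 rpm, dir flips to −; running = −4415.3143
Stage 2 [14T→22T]: ω = 4415.3143×14/22 = 2809.7455 rpm, dir flips to +; running = +2809.7455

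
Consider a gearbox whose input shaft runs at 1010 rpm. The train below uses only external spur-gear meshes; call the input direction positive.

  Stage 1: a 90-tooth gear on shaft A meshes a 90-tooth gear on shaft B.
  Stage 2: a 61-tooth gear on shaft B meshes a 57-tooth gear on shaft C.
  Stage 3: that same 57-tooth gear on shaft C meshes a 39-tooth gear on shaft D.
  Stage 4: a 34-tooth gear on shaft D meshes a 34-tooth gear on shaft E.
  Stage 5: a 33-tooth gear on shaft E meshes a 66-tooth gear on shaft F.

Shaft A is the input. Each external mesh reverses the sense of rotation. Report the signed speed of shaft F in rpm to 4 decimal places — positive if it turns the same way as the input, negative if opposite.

Stage 1 [90T→90T]: ω = 1010.0000×90/90 = 1010.0000 rpm, dir flips to −; running = −1010.0000
Stage 2 [61T→57T]: ω = 1010.0000×61/57 = 1080.8772 rpm, dir flips to +; running = +1080.8772
Stage 3 [57T→39T]: ω = 1080.8772×57/39 = 1579.7436 rpm, dir flips to −; running = −1579.7436
Stage 4 [34T→34T]: ω = 1579.7436×34/34 = 1579.7436 rpm, dir flips to +; running = +1579.7436
Stage 5 [33T→66T]: ω = 1579.7436×33/66 = 789.8718 rpm, dir flips to −; running = −789.8718

-789.8718 rpm (opposite to input, |ω| = 789.8718 rpm)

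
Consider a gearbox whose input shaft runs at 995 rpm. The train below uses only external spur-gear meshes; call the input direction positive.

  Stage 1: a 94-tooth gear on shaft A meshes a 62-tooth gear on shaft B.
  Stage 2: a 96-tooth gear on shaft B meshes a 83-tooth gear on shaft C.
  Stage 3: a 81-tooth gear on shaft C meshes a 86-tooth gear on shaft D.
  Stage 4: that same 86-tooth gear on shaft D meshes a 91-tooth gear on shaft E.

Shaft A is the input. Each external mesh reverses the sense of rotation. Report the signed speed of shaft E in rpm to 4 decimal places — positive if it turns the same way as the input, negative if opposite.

+1553.0878 rpm (same as input, |ω| = 1553.0878 rpm)

Stage 1 [94T→62T]: ω = 995.0000×94/62 = 1508.5484 rpm, dir flips to −; running = −1508.5484
Stage 2 [96T→83T]: ω = 1508.5484×96/83 = 1744.8271 rpm, dir flips to +; running = +1744.8271
Stage 3 [81T→86T]: ω = 1744.8271×81/86 = 1643.3836 rpm, dir flips to −; running = −1643.3836
Stage 4 [86T→91T]: ω = 1643.3836×86/91 = 1553.0878 rpm, dir flips to +; running = +1553.0878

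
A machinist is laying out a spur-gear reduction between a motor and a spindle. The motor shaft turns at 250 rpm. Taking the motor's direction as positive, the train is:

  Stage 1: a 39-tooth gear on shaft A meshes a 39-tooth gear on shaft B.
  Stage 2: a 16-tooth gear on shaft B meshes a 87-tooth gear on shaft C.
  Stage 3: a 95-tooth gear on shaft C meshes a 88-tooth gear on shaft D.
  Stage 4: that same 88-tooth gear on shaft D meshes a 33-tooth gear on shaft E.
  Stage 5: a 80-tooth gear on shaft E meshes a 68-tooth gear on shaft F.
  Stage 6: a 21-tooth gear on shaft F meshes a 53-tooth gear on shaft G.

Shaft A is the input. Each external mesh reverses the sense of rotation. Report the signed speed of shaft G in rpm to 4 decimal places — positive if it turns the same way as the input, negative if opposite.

Stage 1 [39T→39T]: ω = 250.0000×39/39 = 250.0000 rpm, dir flips to −; running = −250.0000
Stage 2 [16T→87T]: ω = 250.0000×16/87 = 45.9770 rpm, dir flips to +; running = +45.9770
Stage 3 [95T→88T]: ω = 45.9770×95/88 = 49.6343 rpm, dir flips to −; running = −49.6343
Stage 4 [88T→33T]: ω = 49.6343×88/33 = 132.3581 rpm, dir flips to +; running = +132.3581
Stage 5 [80T→68T]: ω = 132.3581×80/68 = 155.7154 rpm, dir flips to −; running = −155.7154
Stage 6 [21T→53T]: ω = 155.7154×21/53 = 61.6985 rpm, dir flips to +; running = +61.6985

+61.6985 rpm (same as input, |ω| = 61.6985 rpm)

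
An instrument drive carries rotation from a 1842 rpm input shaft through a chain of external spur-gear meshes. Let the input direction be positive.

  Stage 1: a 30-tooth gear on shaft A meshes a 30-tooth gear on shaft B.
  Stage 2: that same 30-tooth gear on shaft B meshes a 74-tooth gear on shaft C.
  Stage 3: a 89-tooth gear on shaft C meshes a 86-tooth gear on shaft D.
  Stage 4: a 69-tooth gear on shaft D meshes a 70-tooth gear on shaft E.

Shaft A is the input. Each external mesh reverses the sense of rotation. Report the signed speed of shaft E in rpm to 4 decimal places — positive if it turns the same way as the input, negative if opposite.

Stage 1 [30T→30T]: ω = 1842.0000×30/30 = 1842.0000 rpm, dir flips to −; running = −1842.0000
Stage 2 [30T→74T]: ω = 1842.0000×30/74 = 746.7568 rpm, dir flips to +; running = +746.7568
Stage 3 [89T→86T]: ω = 746.7568×89/86 = 772.8064 rpm, dir flips to −; running = −772.8064
Stage 4 [69T→70T]: ω = 772.8064×69/70 = 761.7663 rpm, dir flips to +; running = +761.7663

+761.7663 rpm (same as input, |ω| = 761.7663 rpm)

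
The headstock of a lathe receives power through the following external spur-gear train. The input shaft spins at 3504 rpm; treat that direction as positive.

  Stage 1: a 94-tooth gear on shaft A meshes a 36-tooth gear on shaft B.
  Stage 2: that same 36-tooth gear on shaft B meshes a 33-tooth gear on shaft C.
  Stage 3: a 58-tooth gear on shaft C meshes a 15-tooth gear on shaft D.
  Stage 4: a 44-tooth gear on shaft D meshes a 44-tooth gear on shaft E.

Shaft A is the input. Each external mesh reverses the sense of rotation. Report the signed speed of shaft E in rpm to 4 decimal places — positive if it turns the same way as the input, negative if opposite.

+38593.5515 rpm (same as input, |ω| = 38593.5515 rpm)

Stage 1 [94T→36T]: ω = 3504.0000×94/36 = 9149.3333 rpm, dir flips to −; running = −9149.3333
Stage 2 [36T→33T]: ω = 9149.3333×36/33 = 9981.0909 rpm, dir flips to +; running = +9981.0909
Stage 3 [58T→15T]: ω = 9981.0909×58/15 = 38593.5515 rpm, dir flips to −; running = −38593.5515
Stage 4 [44T→44T]: ω = 38593.5515×44/44 = 38593.5515 rpm, dir flips to +; running = +38593.5515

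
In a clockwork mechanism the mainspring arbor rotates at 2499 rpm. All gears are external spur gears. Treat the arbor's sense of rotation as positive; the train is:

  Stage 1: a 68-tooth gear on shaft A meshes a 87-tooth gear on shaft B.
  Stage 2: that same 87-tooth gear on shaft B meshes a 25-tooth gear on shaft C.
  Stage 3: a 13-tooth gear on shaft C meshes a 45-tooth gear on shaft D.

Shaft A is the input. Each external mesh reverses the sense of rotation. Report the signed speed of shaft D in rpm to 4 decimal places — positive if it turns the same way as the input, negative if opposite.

Stage 1 [68T→87T]: ω = 2499.0000×68/87 = 1953.2414 rpm, dir flips to −; running = −1953.2414
Stage 2 [87T→25T]: ω = 1953.2414×87/25 = 6797.2800 rpm, dir flips to +; running = +6797.2800
Stage 3 [13T→45T]: ω = 6797.2800×13/45 = 1963.6587 rpm, dir flips to −; running = −1963.6587

-1963.6587 rpm (opposite to input, |ω| = 1963.6587 rpm)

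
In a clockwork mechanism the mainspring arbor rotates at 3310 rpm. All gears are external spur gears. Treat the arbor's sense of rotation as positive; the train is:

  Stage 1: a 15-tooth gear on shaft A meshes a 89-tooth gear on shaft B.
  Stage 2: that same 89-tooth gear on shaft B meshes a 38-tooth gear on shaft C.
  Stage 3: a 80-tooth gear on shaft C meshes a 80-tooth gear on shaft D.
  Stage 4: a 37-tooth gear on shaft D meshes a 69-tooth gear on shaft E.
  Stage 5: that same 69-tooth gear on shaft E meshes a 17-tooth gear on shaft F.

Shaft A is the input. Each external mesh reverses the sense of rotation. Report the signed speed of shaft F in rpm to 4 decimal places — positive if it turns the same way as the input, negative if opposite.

Stage 1 [15T→89T]: ω = 3310.0000×15/89 = 557.8652 rpm, dir flips to −; running = −557.8652
Stage 2 [89T→38T]: ω = 557.8652×89/38 = 1306.5789 rpm, dir flips to +; running = +1306.5789
Stage 3 [80T→80T]: ω = 1306.5789×80/80 = 1306.5789 rpm, dir flips to −; running = −1306.5789
Stage 4 [37T→69T]: ω = 1306.5789×37/69 = 700.6293 rpm, dir flips to +; running = +700.6293
Stage 5 [69T→17T]: ω = 700.6293×69/17 = 2843.7307 rpm, dir flips to −; running = −2843.7307

-2843.7307 rpm (opposite to input, |ω| = 2843.7307 rpm)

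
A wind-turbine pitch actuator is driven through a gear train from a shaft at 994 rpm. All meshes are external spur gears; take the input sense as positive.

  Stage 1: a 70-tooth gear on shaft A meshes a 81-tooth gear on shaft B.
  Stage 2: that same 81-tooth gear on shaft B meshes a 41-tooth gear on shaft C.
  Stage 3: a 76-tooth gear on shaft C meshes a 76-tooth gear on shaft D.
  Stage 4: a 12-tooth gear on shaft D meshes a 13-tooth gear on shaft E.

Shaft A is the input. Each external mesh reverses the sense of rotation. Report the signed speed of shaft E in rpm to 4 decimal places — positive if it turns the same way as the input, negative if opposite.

Stage 1 [70T→81T]: ω = 994.0000×70/81 = 859.0123 rpm, dir flips to −; running = −859.0123
Stage 2 [81T→41T]: ω = 859.0123×81/41 = 1697.0732 rpm, dir flips to +; running = +1697.0732
Stage 3 [76T→76T]: ω = 1697.0732×76/76 = 1697.0732 rpm, dir flips to −; running = −1697.0732
Stage 4 [12T→13T]: ω = 1697.0732×12/13 = 1566.5291 rpm, dir flips to +; running = +1566.5291

+1566.5291 rpm (same as input, |ω| = 1566.5291 rpm)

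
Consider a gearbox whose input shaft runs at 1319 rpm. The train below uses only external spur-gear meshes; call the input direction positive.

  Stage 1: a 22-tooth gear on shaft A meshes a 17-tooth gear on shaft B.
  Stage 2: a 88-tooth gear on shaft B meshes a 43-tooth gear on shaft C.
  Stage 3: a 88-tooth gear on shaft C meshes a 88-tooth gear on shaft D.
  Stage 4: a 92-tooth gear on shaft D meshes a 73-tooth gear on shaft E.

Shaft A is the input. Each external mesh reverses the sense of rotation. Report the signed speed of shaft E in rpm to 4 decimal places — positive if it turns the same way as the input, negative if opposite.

Stage 1 [22T→17T]: ω = 1319.0000×22/17 = 1706.9412 rpm, dir flips to −; running = −1706.9412
Stage 2 [88T→43T]: ω = 1706.9412×88/43 = 3493.2750 rpm, dir flips to +; running = +3493.2750
Stage 3 [88T→88T]: ω = 3493.2750×88/88 = 3493.2750 rpm, dir flips to −; running = −3493.2750
Stage 4 [92T→73T]: ω = 3493.2750×92/73 = 4402.4835 rpm, dir flips to +; running = +4402.4835

+4402.4835 rpm (same as input, |ω| = 4402.4835 rpm)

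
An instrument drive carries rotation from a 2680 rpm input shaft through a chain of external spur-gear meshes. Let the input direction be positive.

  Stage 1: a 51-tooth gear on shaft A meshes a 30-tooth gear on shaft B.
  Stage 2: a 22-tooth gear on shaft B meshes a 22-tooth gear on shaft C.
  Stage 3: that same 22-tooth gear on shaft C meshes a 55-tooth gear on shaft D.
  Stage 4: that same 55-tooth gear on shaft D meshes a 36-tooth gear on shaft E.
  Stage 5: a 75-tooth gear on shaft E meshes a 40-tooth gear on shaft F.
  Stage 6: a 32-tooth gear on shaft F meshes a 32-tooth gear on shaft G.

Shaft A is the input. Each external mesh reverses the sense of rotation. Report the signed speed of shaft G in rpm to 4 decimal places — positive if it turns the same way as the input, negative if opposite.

Stage 1 [51T→30T]: ω = 2680.0000×51/30 = 4556.0000 rpm, dir flips to −; running = −4556.0000
Stage 2 [22T→22T]: ω = 4556.0000×22/22 = 4556.0000 rpm, dir flips to +; running = +4556.0000
Stage 3 [22T→55T]: ω = 4556.0000×22/55 = 1822.4000 rpm, dir flips to −; running = −1822.4000
Stage 4 [55T→36T]: ω = 1822.4000×55/36 = 2784.2222 rpm, dir flips to +; running = +2784.2222
Stage 5 [75T→40T]: ω = 2784.2222×75/40 = 5220.4167 rpm, dir flips to −; running = −5220.4167
Stage 6 [32T→32T]: ω = 5220.4167×32/32 = 5220.4167 rpm, dir flips to +; running = +5220.4167

+5220.4167 rpm (same as input, |ω| = 5220.4167 rpm)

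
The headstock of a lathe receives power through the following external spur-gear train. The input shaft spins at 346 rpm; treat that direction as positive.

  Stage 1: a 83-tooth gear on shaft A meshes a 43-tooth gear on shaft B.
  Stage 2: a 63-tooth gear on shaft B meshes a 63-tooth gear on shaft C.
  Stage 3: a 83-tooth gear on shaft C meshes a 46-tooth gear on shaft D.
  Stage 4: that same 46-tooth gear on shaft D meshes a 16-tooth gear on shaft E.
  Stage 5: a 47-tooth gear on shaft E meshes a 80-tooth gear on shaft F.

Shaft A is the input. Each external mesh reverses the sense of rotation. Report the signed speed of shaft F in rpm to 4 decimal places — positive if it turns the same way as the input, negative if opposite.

-2035.4091 rpm (opposite to input, |ω| = 2035.4091 rpm)

Stage 1 [83T→43T]: ω = 346.0000×83/43 = 667.8605 rpm, dir flips to −; running = −667.8605
Stage 2 [63T→63T]: ω = 667.8605×63/63 = 667.8605 rpm, dir flips to +; running = +667.8605
Stage 3 [83T→46T]: ω = 667.8605×83/46 = 1205.0526 rpm, dir flips to −; running = −1205.0526
Stage 4 [46T→16T]: ω = 1205.0526×46/16 = 3464.5262 rpm, dir flips to +; running = +3464.5262
Stage 5 [47T→80T]: ω = 3464.5262×47/80 = 2035.4091 rpm, dir flips to −; running = −2035.4091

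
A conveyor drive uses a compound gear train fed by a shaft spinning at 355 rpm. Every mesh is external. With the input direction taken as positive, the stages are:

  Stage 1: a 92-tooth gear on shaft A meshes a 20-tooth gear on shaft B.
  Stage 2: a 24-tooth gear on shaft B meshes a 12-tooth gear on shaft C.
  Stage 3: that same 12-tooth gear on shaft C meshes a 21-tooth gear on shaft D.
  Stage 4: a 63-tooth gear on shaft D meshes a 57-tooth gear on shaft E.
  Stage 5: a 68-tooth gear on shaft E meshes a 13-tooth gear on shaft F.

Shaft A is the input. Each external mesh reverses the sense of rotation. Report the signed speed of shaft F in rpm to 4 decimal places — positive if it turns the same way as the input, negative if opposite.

Stage 1 [92T→20T]: ω = 355.0000×92/20 = 1633.0000 rpm, dir flips to −; running = −1633.0000
Stage 2 [24T→12T]: ω = 1633.0000×24/12 = 3266.0000 rpm, dir flips to +; running = +3266.0000
Stage 3 [12T→21T]: ω = 3266.0000×12/21 = 1866.2857 rpm, dir flips to −; running = −1866.2857
Stage 4 [63T→57T]: ω = 1866.2857×63/57 = 2062.7368 rpm, dir flips to +; running = +2062.7368
Stage 5 [68T→13T]: ω = 2062.7368×68/13 = 10789.7004 rpm, dir flips to −; running = −10789.7004

-10789.7004 rpm (opposite to input, |ω| = 10789.7004 rpm)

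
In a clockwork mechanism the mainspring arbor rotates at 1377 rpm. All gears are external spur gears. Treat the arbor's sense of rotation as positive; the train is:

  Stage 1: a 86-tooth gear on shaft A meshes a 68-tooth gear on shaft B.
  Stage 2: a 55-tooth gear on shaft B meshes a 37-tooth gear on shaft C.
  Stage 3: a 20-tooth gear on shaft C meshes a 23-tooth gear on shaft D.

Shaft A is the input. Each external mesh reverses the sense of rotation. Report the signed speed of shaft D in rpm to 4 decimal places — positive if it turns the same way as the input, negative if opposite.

-2251.0576 rpm (opposite to input, |ω| = 2251.0576 rpm)

Stage 1 [86T→68T]: ω = 1377.0000×86/68 = 1741.5000 rpm, dir flips to −; running = −1741.5000
Stage 2 [55T→37T]: ω = 1741.5000×55/37 = 2588.7162 rpm, dir flips to +; running = +2588.7162
Stage 3 [20T→23T]: ω = 2588.7162×20/23 = 2251.0576 rpm, dir flips to −; running = −2251.0576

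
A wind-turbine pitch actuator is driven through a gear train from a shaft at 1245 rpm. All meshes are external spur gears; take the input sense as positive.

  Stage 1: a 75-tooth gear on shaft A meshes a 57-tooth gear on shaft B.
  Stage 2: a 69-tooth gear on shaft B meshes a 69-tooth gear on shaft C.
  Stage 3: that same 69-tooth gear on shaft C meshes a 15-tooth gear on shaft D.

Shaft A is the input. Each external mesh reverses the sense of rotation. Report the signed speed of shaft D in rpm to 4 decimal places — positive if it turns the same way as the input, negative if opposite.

Stage 1 [75T→57T]: ω = 1245.0000×75/57 = 1638.1579 rpm, dir flips to −; running = −1638.1579
Stage 2 [69T→69T]: ω = 1638.1579×69/69 = 1638.1579 rpm, dir flips to +; running = +1638.1579
Stage 3 [69T→15T]: ω = 1638.1579×69/15 = 7535.5263 rpm, dir flips to −; running = −7535.5263

-7535.5263 rpm (opposite to input, |ω| = 7535.5263 rpm)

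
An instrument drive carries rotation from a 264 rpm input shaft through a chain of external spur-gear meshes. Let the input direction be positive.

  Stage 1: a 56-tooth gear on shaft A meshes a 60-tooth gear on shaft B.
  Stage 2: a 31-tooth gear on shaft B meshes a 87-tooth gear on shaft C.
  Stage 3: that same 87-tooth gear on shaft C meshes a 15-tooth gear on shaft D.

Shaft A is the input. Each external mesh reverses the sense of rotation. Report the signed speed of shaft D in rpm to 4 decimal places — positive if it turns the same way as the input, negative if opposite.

Stage 1 [56T→60T]: ω = 264.0000×56/60 = 246.4000 rpm, dir flips to −; running = −246.4000
Stage 2 [31T→87T]: ω = 246.4000×31/87 = 87.7977 rpm, dir flips to +; running = +87.7977
Stage 3 [87T→15T]: ω = 87.7977×87/15 = 509.2267 rpm, dir flips to −; running = −509.2267

-509.2267 rpm (opposite to input, |ω| = 509.2267 rpm)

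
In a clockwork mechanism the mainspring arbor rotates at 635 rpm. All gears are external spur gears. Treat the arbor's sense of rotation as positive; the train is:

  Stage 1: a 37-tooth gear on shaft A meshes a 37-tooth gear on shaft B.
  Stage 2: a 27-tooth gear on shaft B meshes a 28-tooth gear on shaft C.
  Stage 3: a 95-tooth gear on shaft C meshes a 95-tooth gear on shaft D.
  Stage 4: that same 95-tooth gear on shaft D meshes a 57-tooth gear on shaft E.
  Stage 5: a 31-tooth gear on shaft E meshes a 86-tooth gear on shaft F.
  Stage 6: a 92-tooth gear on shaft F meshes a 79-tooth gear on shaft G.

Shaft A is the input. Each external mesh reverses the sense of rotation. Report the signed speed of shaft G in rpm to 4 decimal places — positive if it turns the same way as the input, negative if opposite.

Stage 1 [37T→37T]: ω = 635.0000×37/37 = 635.0000 rpm, dir flips to −; running = −635.0000
Stage 2 [27T→28T]: ω = 635.0000×27/28 = 612.3214 rpm, dir flips to +; running = +612.3214
Stage 3 [95T→95T]: ω = 612.3214×95/95 = 612.3214 rpm, dir flips to −; running = −612.3214
Stage 4 [95T→57T]: ω = 612.3214×95/57 = 1020.5357 rpm, dir flips to +; running = +1020.5357
Stage 5 [31T→86T]: ω = 1020.5357×31/86 = 367.8675 rpm, dir flips to −; running = −367.8675
Stage 6 [92T→79T]: ω = 367.8675×92/79 = 428.4027 rpm, dir flips to +; running = +428.4027

+428.4027 rpm (same as input, |ω| = 428.4027 rpm)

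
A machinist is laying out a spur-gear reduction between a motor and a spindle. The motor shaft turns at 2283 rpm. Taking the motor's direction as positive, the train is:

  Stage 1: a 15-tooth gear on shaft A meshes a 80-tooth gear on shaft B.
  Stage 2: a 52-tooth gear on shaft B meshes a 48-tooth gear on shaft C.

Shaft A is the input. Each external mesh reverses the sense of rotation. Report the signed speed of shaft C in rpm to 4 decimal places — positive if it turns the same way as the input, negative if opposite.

Stage 1 [15T→80T]: ω = 2283.0000×15/80 = 428.0625 rpm, dir flips to −; running = −428.0625
Stage 2 [52T→48T]: ω = 428.0625×52/48 = 463.7344 rpm, dir flips to +; running = +463.7344

+463.7344 rpm (same as input, |ω| = 463.7344 rpm)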